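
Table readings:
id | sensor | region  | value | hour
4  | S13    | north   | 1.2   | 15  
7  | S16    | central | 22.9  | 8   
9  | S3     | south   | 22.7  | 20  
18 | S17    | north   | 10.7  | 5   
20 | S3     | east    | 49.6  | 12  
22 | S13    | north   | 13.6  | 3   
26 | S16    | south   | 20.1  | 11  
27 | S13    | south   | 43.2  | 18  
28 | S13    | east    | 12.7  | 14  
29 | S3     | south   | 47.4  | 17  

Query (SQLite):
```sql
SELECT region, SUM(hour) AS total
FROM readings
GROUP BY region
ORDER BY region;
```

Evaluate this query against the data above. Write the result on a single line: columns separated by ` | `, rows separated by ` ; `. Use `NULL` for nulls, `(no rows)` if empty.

central | 8 ; east | 26 ; north | 23 ; south | 66

Partition readings by region; compute SUM(hour) within each group.
  central: ids {7} → SUM(hour)=8
  east: ids {20, 28} → SUM(hour)=26
  north: ids {4, 18, 22} → SUM(hour)=23
  south: ids {9, 26, 27, 29} → SUM(hour)=66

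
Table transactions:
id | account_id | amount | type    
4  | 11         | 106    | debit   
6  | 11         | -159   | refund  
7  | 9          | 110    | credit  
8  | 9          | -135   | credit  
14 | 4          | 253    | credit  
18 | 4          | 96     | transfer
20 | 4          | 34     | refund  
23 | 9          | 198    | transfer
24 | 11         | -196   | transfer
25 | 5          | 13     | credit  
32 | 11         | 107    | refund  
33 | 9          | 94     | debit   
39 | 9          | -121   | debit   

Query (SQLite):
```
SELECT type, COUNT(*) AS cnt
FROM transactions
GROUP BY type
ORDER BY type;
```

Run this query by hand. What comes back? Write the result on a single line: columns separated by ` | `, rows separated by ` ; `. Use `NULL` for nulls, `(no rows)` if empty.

credit | 4 ; debit | 3 ; refund | 3 ; transfer | 3

Partition transactions by type; compute COUNT(*) within each group.
  credit: ids {7, 8, 14, 25} → COUNT(*)=4
  debit: ids {4, 33, 39} → COUNT(*)=3
  refund: ids {6, 20, 32} → COUNT(*)=3
  transfer: ids {18, 23, 24} → COUNT(*)=3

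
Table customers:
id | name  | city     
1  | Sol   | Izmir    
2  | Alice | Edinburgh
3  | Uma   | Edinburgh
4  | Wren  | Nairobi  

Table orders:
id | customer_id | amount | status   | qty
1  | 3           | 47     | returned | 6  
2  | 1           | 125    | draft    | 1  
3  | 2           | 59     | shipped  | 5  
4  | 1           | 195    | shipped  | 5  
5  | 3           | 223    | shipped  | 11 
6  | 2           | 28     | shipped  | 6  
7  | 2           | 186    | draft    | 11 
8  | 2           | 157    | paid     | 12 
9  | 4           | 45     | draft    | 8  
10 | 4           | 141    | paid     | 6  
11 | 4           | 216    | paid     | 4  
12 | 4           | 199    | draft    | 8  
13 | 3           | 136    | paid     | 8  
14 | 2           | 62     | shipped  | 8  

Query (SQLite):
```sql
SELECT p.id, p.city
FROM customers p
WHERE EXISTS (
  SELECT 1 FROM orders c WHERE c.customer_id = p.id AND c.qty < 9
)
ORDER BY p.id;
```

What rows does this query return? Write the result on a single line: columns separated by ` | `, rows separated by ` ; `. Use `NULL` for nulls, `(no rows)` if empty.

For each customers row, check whether any orders with matching customer_id has qty < 9.
Keep rows where that is true.

1 | Izmir ; 2 | Edinburgh ; 3 | Edinburgh ; 4 | Nairobi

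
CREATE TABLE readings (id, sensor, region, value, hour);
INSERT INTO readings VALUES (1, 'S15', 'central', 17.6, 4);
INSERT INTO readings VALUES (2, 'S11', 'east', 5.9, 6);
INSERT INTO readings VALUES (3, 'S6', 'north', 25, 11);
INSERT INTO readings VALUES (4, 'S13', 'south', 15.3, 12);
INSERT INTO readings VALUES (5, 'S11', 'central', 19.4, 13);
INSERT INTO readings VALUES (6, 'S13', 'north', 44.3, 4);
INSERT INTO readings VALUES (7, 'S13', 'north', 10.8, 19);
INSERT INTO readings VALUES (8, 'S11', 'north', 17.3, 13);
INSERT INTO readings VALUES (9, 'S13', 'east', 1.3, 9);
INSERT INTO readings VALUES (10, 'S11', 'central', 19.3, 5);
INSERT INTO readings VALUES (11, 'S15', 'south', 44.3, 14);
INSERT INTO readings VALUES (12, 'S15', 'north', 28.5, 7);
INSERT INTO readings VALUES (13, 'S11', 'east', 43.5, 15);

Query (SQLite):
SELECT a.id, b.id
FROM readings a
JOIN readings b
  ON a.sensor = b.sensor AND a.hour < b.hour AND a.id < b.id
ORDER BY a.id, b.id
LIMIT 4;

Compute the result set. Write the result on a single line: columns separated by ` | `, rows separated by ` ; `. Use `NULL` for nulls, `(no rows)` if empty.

1 | 11 ; 1 | 12 ; 2 | 5 ; 2 | 8

Pairs (a,b) with same sensor, a.hour < b.hour, a.id < b.id.
sensor groups: S11:{2,5,8,10,13} S13:{4,6,7,9} S15:{1,11,12} S6:{3}
Ordered by (a.id, b.id); first 4.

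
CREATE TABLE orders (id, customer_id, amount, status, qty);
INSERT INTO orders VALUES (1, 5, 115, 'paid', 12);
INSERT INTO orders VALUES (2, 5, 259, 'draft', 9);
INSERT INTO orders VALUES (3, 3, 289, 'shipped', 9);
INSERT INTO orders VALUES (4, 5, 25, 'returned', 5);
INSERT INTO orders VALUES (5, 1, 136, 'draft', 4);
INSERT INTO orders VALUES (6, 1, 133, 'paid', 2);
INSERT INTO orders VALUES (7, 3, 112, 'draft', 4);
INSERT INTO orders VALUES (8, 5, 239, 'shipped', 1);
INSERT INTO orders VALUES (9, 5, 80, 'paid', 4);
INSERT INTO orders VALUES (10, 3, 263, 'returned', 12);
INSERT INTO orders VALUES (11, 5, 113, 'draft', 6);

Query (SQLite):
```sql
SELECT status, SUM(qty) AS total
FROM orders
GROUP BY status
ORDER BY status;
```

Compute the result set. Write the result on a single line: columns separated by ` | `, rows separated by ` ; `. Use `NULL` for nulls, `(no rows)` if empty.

draft | 23 ; paid | 18 ; returned | 17 ; shipped | 10

Partition orders by status; compute SUM(qty) within each group.
  draft: ids {2, 5, 7, 11} → SUM(qty)=23
  paid: ids {1, 6, 9} → SUM(qty)=18
  returned: ids {4, 10} → SUM(qty)=17
  shipped: ids {3, 8} → SUM(qty)=10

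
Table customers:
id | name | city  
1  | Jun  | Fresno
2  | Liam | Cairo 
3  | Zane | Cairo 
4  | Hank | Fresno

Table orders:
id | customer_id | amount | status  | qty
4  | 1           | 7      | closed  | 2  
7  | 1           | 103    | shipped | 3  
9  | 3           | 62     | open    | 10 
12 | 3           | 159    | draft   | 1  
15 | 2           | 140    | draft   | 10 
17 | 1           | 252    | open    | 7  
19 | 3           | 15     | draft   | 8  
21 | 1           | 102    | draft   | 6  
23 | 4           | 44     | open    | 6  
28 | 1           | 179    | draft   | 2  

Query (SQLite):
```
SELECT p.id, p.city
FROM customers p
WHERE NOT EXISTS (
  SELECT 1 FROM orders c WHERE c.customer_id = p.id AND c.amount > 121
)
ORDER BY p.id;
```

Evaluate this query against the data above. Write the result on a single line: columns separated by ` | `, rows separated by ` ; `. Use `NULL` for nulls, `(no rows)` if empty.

4 | Fresno

For each customers row, check whether any orders with matching customer_id has amount > 121.
Keep rows where that is false.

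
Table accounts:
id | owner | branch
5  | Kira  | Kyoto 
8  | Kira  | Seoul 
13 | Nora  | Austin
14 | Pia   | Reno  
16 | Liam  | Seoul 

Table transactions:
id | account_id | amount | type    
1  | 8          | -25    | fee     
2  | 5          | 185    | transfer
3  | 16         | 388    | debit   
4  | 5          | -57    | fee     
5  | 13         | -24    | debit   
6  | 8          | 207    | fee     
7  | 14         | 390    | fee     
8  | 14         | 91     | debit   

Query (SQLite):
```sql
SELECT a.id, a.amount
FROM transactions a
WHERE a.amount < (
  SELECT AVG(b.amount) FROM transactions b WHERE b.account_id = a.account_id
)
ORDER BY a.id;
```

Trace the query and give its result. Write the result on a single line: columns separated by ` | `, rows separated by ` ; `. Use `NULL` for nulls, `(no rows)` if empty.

1 | -25 ; 4 | -57 ; 8 | 91

For each transactions row a, compute AVG(amount) over rows sharing a.account_id.
Keep row a if a.amount < that per-group AVG.
  account_id=5: AVG(amount) = 64.0
  account_id=8: AVG(amount) = 91.0
  account_id=13: AVG(amount) = -24.0
  account_id=14: AVG(amount) = 240.5
  account_id=16: AVG(amount) = 388.0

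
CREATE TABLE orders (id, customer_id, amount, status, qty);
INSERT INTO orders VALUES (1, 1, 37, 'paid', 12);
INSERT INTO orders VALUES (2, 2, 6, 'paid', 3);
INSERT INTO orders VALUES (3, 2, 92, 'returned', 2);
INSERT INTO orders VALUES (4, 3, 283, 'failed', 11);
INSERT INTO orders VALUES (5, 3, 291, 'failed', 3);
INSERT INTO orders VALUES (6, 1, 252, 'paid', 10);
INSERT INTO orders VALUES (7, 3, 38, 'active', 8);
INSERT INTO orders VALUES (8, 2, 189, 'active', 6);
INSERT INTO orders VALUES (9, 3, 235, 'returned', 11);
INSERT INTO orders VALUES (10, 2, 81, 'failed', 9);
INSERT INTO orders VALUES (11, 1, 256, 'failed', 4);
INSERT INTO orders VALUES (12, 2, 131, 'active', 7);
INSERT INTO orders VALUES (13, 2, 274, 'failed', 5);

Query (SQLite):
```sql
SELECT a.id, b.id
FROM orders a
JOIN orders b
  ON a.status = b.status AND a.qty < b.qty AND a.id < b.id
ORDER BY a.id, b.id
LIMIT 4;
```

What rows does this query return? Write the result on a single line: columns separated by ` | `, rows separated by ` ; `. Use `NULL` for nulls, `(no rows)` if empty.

Pairs (a,b) with same status, a.qty < b.qty, a.id < b.id.
status groups: active:{7,8,12} failed:{4,5,10,11,13} paid:{1,2,6} returned:{3,9}
Ordered by (a.id, b.id); first 4.

2 | 6 ; 3 | 9 ; 5 | 10 ; 5 | 11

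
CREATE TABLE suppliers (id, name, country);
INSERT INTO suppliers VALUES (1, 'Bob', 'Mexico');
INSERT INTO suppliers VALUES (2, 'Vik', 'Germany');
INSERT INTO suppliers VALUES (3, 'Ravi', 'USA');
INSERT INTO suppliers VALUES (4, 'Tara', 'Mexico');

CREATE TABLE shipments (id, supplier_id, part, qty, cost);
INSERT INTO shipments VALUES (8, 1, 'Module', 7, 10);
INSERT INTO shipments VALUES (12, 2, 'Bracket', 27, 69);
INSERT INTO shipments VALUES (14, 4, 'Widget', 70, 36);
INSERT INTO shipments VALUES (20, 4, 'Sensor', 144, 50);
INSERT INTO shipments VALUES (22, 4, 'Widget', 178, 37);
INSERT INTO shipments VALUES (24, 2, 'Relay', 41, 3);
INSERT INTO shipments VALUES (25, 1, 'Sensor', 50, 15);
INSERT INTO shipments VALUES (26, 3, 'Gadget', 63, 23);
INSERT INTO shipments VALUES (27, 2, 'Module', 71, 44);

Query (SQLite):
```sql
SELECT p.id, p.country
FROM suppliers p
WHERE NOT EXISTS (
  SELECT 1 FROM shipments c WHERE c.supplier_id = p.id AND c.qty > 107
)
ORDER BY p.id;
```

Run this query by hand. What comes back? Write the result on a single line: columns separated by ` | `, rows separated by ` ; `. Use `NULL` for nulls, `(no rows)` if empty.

1 | Mexico ; 2 | Germany ; 3 | USA

For each suppliers row, check whether any shipments with matching supplier_id has qty > 107.
Keep rows where that is false.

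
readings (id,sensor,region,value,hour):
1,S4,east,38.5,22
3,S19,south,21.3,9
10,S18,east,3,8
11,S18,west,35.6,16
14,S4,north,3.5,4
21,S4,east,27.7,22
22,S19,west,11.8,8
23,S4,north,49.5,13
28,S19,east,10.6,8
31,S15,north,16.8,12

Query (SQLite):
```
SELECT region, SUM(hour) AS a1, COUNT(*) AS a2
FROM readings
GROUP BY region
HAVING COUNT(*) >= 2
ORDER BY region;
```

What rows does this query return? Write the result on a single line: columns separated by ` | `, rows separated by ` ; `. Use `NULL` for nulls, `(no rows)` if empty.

east | 60 | 4 ; north | 29 | 3 ; west | 24 | 2

Group readings by region.
Per group compute: SUM(hour), COUNT(*).
HAVING: drop groups with fewer than 2 rows.
  east: ids {1, 10, 21, 28} → SUM(hour)=60, COUNT(*)=4
  north: ids {14, 23, 31} → SUM(hour)=29, COUNT(*)=3
  south: ids {3} → SUM(hour)=9, COUNT(*)=1
  west: ids {11, 22} → SUM(hour)=24, COUNT(*)=2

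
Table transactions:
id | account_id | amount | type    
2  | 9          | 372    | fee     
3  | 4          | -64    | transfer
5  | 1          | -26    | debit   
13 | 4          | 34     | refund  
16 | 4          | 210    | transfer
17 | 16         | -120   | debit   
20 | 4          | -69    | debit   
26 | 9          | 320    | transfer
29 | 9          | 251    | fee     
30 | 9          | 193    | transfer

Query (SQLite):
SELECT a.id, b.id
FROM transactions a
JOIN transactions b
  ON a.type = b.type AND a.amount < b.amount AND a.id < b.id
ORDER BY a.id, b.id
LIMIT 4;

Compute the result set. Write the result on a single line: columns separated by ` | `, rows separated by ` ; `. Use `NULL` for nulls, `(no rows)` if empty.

Pairs (a,b) with same type, a.amount < b.amount, a.id < b.id.
type groups: debit:{5,17,20} fee:{2,29} refund:{13} transfer:{3,16,26,30}
Ordered by (a.id, b.id); first 4.

3 | 16 ; 3 | 26 ; 3 | 30 ; 16 | 26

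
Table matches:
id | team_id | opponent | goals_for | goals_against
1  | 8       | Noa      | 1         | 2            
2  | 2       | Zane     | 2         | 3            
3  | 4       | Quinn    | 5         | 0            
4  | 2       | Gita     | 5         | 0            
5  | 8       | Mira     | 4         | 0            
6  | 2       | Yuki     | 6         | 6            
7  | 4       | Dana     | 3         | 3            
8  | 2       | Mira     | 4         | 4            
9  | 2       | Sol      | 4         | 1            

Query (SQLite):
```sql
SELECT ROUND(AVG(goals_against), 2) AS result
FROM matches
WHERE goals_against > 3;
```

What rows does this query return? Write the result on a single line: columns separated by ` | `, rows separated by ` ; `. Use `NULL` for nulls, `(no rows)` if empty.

5

Rows where goals_against > 3 → goals_against values: [6, 4].
AVG = 10 / 2 (rounded to 2 dp).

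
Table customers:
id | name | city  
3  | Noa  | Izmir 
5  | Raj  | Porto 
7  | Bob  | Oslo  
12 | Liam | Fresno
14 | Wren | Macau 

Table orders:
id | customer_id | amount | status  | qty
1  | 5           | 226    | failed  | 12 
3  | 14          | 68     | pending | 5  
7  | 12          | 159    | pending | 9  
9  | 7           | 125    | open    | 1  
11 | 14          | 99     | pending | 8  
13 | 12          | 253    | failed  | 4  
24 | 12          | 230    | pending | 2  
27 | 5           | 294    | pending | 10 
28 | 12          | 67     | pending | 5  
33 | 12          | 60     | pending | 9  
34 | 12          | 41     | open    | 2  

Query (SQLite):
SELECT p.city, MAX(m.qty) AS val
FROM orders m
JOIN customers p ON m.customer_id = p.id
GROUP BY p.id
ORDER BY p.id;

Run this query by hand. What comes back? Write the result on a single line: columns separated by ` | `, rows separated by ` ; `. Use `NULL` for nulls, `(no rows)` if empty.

Porto | 12 ; Oslo | 1 ; Fresno | 9 ; Macau | 8

Join each orders row to its customers via customer_id.
Group joined rows by customers.id; compute MAX(m.qty) per group.
  5: ids {1, 27} → MAX(m.qty)=12
  7: ids {9} → MAX(m.qty)=1
  12: ids {7, 13, 24, 28, 33, 34} → MAX(m.qty)=9
  14: ids {3, 11} → MAX(m.qty)=8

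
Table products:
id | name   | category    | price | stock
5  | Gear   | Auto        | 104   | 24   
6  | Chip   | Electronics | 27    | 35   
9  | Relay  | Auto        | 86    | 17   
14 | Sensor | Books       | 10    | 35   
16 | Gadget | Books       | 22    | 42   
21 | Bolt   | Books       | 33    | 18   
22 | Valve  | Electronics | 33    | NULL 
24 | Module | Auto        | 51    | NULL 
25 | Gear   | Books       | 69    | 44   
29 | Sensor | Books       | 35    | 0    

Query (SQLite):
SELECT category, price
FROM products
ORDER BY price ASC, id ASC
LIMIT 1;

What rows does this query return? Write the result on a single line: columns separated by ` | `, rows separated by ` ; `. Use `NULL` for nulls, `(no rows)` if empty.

Sort by price asc, tiebreak id asc: (10, id=14), (22, id=16), (27, id=6), (33, id=21) …. Take first 1.

Books | 10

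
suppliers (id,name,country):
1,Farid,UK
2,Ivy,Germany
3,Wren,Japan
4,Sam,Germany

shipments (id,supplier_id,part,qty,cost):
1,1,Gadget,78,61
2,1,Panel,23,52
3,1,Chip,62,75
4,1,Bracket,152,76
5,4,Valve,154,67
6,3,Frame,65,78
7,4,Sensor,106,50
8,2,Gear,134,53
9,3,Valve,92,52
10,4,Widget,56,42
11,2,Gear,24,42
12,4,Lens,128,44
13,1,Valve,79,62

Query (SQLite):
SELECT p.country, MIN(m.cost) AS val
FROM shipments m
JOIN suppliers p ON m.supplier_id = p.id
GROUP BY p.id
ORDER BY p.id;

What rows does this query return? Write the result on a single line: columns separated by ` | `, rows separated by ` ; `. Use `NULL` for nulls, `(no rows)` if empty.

UK | 52 ; Germany | 42 ; Japan | 52 ; Germany | 42

Join each shipments row to its suppliers via supplier_id.
Group joined rows by suppliers.id; compute MIN(m.cost) per group.
  1: ids {1, 2, 3, 4, 13} → MIN(m.cost)=52
  2: ids {8, 11} → MIN(m.cost)=42
  3: ids {6, 9} → MIN(m.cost)=52
  4: ids {5, 7, 10, 12} → MIN(m.cost)=42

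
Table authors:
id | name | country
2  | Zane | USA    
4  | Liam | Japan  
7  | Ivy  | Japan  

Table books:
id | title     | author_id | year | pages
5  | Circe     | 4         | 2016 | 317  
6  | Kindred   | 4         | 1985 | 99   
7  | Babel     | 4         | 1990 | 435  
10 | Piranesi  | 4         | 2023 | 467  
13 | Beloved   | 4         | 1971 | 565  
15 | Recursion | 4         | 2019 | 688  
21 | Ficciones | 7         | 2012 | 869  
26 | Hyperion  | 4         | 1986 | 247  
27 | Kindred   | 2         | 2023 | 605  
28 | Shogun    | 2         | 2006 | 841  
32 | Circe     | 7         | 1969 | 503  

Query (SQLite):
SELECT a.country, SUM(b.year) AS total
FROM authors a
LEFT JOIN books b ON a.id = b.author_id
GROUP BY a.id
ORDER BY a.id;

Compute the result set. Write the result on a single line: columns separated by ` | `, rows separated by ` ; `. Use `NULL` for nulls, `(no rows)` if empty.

USA | 4029 ; Japan | 13990 ; Japan | 3981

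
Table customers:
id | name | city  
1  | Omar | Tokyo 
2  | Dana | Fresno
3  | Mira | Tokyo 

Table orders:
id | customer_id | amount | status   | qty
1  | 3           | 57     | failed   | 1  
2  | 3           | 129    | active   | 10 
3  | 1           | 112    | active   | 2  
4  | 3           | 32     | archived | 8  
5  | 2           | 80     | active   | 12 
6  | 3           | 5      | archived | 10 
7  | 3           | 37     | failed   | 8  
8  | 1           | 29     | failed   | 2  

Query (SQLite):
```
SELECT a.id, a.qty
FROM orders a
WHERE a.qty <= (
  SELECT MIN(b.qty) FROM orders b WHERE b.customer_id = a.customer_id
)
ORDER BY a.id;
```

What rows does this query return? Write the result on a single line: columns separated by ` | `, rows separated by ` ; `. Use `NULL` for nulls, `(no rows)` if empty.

1 | 1 ; 3 | 2 ; 5 | 12 ; 8 | 2

For each orders row a, compute MIN(qty) over rows sharing a.customer_id.
Keep row a if a.qty <= that per-group MIN.
  customer_id=1: MIN(qty) = 2
  customer_id=2: MIN(qty) = 12
  customer_id=3: MIN(qty) = 1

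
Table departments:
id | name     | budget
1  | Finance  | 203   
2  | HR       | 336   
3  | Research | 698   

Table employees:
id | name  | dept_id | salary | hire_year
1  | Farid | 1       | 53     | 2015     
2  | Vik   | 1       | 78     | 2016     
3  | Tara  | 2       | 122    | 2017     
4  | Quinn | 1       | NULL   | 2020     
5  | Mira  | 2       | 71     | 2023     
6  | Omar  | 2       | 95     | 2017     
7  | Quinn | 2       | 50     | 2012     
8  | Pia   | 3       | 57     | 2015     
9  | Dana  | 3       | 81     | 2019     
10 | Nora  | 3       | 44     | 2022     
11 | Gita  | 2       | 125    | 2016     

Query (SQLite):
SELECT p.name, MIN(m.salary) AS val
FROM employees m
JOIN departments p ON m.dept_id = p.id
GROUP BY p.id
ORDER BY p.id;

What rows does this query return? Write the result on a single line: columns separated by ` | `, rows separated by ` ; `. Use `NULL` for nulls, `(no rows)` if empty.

Finance | 53 ; HR | 50 ; Research | 44

Join each employees row to its departments via dept_id.
Group joined rows by departments.id; compute MIN(m.salary) per group.
  1: ids {1, 2, 4} → MIN(m.salary)=53
  2: ids {3, 5, 6, 7, 11} → MIN(m.salary)=50
  3: ids {8, 9, 10} → MIN(m.salary)=44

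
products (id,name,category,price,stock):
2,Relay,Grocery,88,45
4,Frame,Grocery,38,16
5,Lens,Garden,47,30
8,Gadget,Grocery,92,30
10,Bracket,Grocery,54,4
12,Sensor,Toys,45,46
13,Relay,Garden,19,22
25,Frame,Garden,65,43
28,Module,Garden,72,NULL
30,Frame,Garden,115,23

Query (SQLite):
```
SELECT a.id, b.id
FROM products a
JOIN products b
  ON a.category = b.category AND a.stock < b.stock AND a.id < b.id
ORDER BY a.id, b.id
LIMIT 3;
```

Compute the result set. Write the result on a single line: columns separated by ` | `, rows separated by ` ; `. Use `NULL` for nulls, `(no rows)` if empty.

Pairs (a,b) with same category, a.stock < b.stock, a.id < b.id.
category groups: Garden:{5,13,25,28,30} Grocery:{2,4,8,10} Toys:{12}
Ordered by (a.id, b.id); first 3.

4 | 8 ; 5 | 25 ; 13 | 25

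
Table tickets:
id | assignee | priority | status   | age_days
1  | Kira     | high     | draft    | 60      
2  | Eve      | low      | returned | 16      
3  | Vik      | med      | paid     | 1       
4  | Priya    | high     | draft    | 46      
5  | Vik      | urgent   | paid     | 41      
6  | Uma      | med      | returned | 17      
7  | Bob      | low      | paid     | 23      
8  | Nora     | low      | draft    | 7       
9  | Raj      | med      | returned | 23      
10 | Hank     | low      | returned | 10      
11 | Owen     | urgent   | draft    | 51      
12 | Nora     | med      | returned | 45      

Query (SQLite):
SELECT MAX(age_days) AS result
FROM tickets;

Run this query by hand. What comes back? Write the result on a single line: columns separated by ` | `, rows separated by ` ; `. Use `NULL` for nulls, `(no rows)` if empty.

All age_days values: [60, 16, 1, 46, 41, 17, 23, 7, 23, 10, 51, 45].
MAX of non-NULL values = 60.

60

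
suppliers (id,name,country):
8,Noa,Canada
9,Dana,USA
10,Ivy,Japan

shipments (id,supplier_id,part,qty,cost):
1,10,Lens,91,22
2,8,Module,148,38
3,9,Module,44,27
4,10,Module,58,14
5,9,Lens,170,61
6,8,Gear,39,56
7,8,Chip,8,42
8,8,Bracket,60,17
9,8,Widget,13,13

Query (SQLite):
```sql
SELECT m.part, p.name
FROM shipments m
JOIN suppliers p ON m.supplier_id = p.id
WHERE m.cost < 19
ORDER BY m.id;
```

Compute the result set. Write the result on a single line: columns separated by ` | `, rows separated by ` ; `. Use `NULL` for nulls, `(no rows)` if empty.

Module | Ivy ; Bracket | Noa ; Widget | Noa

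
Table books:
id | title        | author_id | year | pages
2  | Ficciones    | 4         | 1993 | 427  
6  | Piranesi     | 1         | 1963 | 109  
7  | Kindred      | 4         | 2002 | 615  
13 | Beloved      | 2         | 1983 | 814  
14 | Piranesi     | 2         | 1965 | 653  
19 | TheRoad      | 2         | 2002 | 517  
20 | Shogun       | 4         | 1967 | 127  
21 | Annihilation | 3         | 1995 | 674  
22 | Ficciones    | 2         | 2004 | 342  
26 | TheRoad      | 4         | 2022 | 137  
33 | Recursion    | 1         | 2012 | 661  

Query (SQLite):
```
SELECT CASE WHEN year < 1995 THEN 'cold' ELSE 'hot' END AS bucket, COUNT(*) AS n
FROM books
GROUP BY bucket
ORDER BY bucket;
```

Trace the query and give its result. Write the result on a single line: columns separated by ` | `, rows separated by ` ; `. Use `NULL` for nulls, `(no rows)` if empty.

Bucket rows by year < 1995 → 'cold' else 'hot'; count each bucket.

cold | 5 ; hot | 6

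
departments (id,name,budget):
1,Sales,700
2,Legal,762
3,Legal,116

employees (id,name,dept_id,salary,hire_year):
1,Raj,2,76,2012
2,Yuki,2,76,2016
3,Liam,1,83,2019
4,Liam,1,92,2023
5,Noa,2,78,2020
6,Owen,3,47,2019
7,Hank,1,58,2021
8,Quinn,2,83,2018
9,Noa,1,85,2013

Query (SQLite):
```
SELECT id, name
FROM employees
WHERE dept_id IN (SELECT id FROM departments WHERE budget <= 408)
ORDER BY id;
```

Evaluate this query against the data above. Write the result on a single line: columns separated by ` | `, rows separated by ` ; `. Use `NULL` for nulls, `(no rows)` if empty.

6 | Owen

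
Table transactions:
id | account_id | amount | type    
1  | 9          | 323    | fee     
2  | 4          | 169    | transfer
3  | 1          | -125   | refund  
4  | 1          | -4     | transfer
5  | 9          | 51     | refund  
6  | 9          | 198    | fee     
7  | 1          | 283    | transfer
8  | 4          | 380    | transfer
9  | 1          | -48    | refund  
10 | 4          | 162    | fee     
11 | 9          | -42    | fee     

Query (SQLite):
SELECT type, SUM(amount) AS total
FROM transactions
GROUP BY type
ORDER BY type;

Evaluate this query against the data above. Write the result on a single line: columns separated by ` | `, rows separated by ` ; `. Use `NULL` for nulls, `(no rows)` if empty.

Partition transactions by type; compute SUM(amount) within each group.
  fee: ids {1, 6, 10, 11} → SUM(amount)=641
  refund: ids {3, 5, 9} → SUM(amount)=-122
  transfer: ids {2, 4, 7, 8} → SUM(amount)=828

fee | 641 ; refund | -122 ; transfer | 828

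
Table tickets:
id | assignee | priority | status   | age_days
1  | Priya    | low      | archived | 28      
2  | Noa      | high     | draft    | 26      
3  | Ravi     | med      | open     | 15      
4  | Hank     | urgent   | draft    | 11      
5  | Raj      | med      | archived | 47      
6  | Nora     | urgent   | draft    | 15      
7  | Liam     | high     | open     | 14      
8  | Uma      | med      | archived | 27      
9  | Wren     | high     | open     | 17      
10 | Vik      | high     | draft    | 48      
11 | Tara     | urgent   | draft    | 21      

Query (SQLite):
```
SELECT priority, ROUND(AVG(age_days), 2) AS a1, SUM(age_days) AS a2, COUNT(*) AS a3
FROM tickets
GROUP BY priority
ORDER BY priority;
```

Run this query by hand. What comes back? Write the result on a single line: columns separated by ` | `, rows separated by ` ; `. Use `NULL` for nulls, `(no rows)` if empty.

high | 26.25 | 105 | 4 ; low | 28 | 28 | 1 ; med | 29.67 | 89 | 3 ; urgent | 15.67 | 47 | 3

Group tickets by priority.
Per group compute: ROUND(AVG(age_days), 2), SUM(age_days), COUNT(*).
  high: ids {2, 7, 9, 10} → ROUND(AVG(age_days), 2)=26.25, SUM(age_days)=105, COUNT(*)=4
  low: ids {1} → ROUND(AVG(age_days), 2)=28, SUM(age_days)=28, COUNT(*)=1
  med: ids {3, 5, 8} → ROUND(AVG(age_days), 2)=29.67, SUM(age_days)=89, COUNT(*)=3
  urgent: ids {4, 6, 11} → ROUND(AVG(age_days), 2)=15.67, SUM(age_days)=47, COUNT(*)=3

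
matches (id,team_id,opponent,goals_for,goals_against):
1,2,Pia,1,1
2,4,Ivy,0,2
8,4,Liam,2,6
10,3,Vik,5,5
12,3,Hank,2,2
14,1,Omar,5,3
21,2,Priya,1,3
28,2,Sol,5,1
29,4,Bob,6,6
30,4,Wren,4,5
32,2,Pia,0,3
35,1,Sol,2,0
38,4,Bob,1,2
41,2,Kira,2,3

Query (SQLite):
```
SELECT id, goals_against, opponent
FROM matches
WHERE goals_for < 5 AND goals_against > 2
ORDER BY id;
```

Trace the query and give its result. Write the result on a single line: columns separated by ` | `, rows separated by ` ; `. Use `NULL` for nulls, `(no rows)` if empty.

8 | 6 | Liam ; 21 | 3 | Priya ; 30 | 5 | Wren ; 32 | 3 | Pia ; 41 | 3 | Kira

goals_for < 5: ids {1, 2, 8, 12, 21, 30, 32, 35, 38, 41}
goals_against > 2: ids {8, 10, 14, 21, 29, 30, 32, 41}
Combine with AND.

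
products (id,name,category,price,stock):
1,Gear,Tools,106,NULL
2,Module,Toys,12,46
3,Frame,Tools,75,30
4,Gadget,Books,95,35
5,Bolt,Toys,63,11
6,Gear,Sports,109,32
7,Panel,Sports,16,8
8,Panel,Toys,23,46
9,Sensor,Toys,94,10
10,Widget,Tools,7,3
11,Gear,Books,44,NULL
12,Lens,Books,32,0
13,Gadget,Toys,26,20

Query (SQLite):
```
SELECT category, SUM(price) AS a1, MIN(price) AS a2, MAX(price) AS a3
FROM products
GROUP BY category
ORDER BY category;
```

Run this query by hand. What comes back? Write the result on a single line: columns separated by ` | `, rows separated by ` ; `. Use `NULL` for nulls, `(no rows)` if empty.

Books | 171 | 32 | 95 ; Sports | 125 | 16 | 109 ; Tools | 188 | 7 | 106 ; Toys | 218 | 12 | 94

Group products by category.
Per group compute: SUM(price), MIN(price), MAX(price).
  Books: ids {4, 11, 12} → SUM(price)=171, MIN(price)=32, MAX(price)=95
  Sports: ids {6, 7} → SUM(price)=125, MIN(price)=16, MAX(price)=109
  Tools: ids {1, 3, 10} → SUM(price)=188, MIN(price)=7, MAX(price)=106
  Toys: ids {2, 5, 8, 9, 13} → SUM(price)=218, MIN(price)=12, MAX(price)=94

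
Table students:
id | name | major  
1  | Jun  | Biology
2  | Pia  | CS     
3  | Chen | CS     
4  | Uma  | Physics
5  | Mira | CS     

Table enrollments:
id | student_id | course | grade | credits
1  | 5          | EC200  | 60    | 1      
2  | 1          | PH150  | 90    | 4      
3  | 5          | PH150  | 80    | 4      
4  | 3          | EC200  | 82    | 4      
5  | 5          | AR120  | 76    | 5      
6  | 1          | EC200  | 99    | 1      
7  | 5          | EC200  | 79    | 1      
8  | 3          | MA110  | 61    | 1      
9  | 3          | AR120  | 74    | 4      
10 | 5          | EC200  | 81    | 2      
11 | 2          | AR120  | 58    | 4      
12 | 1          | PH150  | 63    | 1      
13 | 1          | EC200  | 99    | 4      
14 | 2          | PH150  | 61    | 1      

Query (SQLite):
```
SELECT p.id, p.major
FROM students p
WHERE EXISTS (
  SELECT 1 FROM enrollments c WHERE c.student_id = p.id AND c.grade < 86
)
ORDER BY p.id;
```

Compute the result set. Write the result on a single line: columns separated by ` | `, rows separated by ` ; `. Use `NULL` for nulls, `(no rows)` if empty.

1 | Biology ; 2 | CS ; 3 | CS ; 5 | CS

For each students row, check whether any enrollments with matching student_id has grade < 86.
Keep rows where that is true.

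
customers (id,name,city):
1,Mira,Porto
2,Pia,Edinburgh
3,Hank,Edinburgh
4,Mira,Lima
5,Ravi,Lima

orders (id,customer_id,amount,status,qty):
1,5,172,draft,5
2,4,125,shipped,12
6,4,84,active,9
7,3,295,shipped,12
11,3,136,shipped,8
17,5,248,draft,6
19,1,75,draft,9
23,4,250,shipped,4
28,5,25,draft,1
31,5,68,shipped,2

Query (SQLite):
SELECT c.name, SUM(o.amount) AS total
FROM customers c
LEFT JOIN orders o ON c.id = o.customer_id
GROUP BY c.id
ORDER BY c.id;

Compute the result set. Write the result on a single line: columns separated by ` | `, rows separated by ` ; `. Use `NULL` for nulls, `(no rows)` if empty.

Mira | 75 ; Pia | NULL ; Hank | 431 ; Mira | 459 ; Ravi | 513

LEFT JOIN keeps every customers row; unmatched ones get NULL for orders columns.
Group by customers.id and compute SUM(o.amount). SUM over an all-NULL group is NULL.
  1: ids {19} → SUM(o.amount)=75
  2: ids {—} → SUM(o.amount)=NULL
  3: ids {7, 11} → SUM(o.amount)=431
  4: ids {2, 6, 23} → SUM(o.amount)=459
  5: ids {1, 17, 28, 31} → SUM(o.amount)=513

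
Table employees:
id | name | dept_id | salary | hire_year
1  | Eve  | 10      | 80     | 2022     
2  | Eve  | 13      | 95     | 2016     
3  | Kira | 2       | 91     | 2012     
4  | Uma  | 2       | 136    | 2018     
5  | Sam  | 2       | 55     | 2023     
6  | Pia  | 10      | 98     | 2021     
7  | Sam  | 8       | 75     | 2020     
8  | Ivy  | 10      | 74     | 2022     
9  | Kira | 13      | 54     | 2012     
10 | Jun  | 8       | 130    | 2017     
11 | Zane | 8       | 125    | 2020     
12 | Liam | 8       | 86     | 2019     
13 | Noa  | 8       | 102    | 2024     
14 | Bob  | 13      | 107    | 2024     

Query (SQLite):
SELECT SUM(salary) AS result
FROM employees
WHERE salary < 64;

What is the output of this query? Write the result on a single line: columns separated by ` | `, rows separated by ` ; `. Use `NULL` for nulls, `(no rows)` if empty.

Rows where salary < 64 → salary values: [55, 54].
SUM of non-NULL values = 109.

109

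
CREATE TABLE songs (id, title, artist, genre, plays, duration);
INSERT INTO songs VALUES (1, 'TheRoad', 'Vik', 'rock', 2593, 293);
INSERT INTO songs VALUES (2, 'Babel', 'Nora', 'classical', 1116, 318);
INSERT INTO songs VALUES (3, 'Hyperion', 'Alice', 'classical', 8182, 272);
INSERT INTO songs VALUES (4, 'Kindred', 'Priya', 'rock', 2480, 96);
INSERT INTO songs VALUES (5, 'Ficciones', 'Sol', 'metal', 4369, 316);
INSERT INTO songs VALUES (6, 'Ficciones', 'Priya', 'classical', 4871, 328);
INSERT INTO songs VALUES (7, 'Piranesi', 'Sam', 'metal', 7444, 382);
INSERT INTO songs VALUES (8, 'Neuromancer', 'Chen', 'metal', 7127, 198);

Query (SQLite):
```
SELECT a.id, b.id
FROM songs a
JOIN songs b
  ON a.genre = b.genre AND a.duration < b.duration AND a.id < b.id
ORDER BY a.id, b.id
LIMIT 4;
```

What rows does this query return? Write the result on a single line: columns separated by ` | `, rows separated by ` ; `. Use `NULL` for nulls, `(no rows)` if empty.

Pairs (a,b) with same genre, a.duration < b.duration, a.id < b.id.
genre groups: classical:{2,3,6} metal:{5,7,8} rock:{1,4}
Ordered by (a.id, b.id); first 4.

2 | 6 ; 3 | 6 ; 5 | 7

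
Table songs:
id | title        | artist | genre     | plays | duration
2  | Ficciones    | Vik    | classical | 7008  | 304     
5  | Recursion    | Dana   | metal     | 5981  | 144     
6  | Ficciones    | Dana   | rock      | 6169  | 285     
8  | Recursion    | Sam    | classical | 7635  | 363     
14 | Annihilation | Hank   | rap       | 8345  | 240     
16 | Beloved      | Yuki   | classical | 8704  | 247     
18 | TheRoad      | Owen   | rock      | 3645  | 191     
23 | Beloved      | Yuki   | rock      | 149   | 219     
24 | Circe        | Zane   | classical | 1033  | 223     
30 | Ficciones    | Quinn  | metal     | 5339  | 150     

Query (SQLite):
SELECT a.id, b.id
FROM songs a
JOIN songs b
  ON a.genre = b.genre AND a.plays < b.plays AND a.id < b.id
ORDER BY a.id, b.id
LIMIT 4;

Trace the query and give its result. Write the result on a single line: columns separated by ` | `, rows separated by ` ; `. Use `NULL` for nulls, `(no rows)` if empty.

Pairs (a,b) with same genre, a.plays < b.plays, a.id < b.id.
genre groups: classical:{2,8,16,24} metal:{5,30} rap:{14} rock:{6,18,23}
Ordered by (a.id, b.id); first 4.

2 | 8 ; 2 | 16 ; 8 | 16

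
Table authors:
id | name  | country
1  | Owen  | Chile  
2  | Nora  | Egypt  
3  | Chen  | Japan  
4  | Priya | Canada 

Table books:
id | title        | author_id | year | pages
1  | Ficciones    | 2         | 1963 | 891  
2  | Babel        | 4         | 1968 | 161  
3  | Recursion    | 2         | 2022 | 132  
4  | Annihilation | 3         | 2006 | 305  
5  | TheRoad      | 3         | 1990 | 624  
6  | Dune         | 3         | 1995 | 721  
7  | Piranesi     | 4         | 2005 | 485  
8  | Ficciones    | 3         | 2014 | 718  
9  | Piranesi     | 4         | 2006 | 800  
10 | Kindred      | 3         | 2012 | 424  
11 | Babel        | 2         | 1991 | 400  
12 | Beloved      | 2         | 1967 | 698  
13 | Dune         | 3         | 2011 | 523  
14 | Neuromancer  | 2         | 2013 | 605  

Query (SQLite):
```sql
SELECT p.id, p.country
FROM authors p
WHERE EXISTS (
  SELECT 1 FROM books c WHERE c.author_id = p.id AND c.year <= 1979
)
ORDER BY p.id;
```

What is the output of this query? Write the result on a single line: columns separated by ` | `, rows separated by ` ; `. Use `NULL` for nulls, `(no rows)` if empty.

For each authors row, check whether any books with matching author_id has year <= 1979.
Keep rows where that is true.

2 | Egypt ; 4 | Canada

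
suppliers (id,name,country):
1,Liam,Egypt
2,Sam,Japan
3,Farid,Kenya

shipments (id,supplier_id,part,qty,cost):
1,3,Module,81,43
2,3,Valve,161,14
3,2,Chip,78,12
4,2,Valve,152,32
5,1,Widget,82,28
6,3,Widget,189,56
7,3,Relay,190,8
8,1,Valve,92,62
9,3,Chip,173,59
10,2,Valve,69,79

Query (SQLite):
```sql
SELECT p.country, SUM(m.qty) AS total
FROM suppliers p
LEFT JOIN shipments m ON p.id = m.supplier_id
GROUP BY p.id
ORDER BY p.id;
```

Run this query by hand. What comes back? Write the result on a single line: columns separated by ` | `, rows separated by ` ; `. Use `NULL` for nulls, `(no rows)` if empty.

LEFT JOIN keeps every suppliers row; unmatched ones get NULL for shipments columns.
Group by suppliers.id and compute SUM(m.qty). SUM over an all-NULL group is NULL.
  1: ids {5, 8} → SUM(m.qty)=174
  2: ids {3, 4, 10} → SUM(m.qty)=299
  3: ids {1, 2, 6, 7, 9} → SUM(m.qty)=794

Egypt | 174 ; Japan | 299 ; Kenya | 794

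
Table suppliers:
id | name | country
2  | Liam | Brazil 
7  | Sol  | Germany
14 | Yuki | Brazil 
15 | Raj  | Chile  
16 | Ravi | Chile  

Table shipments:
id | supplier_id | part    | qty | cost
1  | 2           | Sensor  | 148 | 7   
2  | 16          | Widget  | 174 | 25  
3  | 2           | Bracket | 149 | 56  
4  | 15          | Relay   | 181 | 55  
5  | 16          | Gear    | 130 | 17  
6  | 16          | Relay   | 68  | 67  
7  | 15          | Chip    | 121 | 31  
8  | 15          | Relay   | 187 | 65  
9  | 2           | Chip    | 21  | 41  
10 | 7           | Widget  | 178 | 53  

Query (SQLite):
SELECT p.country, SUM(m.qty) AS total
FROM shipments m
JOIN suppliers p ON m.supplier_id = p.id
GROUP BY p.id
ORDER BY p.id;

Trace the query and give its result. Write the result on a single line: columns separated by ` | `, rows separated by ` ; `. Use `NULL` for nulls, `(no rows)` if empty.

Join each shipments row to its suppliers via supplier_id.
Group joined rows by suppliers.id; compute SUM(m.qty) per group.
  2: ids {1, 3, 9} → SUM(m.qty)=318
  7: ids {10} → SUM(m.qty)=178
  15: ids {4, 7, 8} → SUM(m.qty)=489
  16: ids {2, 5, 6} → SUM(m.qty)=372

Brazil | 318 ; Germany | 178 ; Chile | 489 ; Chile | 372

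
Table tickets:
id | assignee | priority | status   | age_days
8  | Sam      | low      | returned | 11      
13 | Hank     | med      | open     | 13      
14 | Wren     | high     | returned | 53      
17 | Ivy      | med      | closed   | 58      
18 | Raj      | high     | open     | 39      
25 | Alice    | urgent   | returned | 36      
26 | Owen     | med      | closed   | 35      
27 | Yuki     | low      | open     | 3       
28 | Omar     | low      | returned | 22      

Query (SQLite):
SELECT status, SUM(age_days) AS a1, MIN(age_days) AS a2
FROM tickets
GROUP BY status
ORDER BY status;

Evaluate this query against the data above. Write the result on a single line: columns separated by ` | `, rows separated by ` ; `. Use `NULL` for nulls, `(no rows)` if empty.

closed | 93 | 35 ; open | 55 | 3 ; returned | 122 | 11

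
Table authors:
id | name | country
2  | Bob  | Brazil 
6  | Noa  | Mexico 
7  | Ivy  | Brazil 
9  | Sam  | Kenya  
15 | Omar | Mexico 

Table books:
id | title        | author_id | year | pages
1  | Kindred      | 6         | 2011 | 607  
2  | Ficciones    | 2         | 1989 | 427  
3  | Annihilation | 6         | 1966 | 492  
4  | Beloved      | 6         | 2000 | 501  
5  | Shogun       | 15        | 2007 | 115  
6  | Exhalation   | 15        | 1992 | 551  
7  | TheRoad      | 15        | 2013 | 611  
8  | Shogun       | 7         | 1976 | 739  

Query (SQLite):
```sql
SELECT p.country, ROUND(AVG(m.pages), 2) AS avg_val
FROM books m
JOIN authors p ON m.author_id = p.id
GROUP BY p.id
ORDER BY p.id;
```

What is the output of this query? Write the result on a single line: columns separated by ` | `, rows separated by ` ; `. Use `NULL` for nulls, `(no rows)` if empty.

Brazil | 427 ; Mexico | 533.33 ; Brazil | 739 ; Mexico | 425.67

Join each books row to its authors via author_id.
Group joined rows by authors.id; compute ROUND(AVG(m.pages), 2) per group.
  2: ids {2} → ROUND(AVG(m.pages), 2)=427
  6: ids {1, 3, 4} → ROUND(AVG(m.pages), 2)=533.33
  7: ids {8} → ROUND(AVG(m.pages), 2)=739
  15: ids {5, 6, 7} → ROUND(AVG(m.pages), 2)=425.67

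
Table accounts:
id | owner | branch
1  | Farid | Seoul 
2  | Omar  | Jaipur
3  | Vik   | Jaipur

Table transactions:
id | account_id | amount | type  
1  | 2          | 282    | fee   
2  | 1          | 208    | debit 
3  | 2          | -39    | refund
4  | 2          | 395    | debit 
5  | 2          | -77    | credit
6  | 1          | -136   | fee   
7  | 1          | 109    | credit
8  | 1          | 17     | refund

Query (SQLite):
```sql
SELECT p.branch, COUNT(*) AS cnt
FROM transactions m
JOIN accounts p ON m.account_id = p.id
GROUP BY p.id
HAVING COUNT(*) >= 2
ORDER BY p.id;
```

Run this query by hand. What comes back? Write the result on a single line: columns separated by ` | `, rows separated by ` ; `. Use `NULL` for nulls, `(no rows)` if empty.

Join each transactions row to its accounts via account_id.
Group joined rows by accounts.id; compute COUNT(*) per group.
HAVING: keep groups with count ≥ 2.
  1: ids {2, 6, 7, 8} → COUNT(*)=4
  2: ids {1, 3, 4, 5} → COUNT(*)=4

Seoul | 4 ; Jaipur | 4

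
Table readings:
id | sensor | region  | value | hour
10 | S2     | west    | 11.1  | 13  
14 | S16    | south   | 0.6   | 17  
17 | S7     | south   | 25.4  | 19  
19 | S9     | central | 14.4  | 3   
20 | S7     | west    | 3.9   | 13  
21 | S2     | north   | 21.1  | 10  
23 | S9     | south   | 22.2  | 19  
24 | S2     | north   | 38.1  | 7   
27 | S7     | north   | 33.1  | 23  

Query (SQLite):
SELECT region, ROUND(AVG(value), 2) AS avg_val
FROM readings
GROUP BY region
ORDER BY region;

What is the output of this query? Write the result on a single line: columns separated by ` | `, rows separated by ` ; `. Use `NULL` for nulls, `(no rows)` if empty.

central | 14.4 ; north | 30.77 ; south | 16.07 ; west | 7.5

Partition readings by region; compute ROUND(AVG(value), 2) within each group.
  central: ids {19} → ROUND(AVG(value), 2)=14.4
  north: ids {21, 24, 27} → ROUND(AVG(value), 2)=30.77
  south: ids {14, 17, 23} → ROUND(AVG(value), 2)=16.07
  west: ids {10, 20} → ROUND(AVG(value), 2)=7.5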